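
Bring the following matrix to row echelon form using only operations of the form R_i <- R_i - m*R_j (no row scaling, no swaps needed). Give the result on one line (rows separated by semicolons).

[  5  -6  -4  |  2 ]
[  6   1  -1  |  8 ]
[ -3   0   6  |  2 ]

Forward elimination:
R2 <- R2 - (6/5)*R1:  [    0  41/5  19/5  28/5 ]
R3 <- R3 - (-3/5)*R1:  [     0  -18/5   18/5   16/5 ]
R3 <- R3 - (-18/41)*R2:  [      0       0  216/41  232/41 ]
Row echelon form:
[ 5    -6      -4  |       2 ]
[ 0  41/5    19/5  |    28/5 ]
[ 0     0  216/41  |  232/41 ]

REF = [5 -6 -4 2; 0 41/5 19/5 28/5; 0 0 216/41 232/41]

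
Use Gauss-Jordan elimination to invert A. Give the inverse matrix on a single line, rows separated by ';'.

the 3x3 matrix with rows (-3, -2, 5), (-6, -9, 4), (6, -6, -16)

inverse = [28/15 -31/45 37/90; -4/5 1/5 -1/5; 1 -1/3 1/6]

Gauss-Jordan on [A | I]:
R1 <- (1/-3)*R1:  [    1   2/3  -5/3  |  -1/3     0     0 ]
R2 <- R2 - (-6)*R1:  [  0  -5  -6  |  -2   1   0 ]
R3 <- R3 - (6)*R1:  [   0  -10   -6  |    2    0    1 ]
R2 <- (1/-5)*R2:  [    0     1   6/5  |   2/5  -1/5     0 ]
R1 <- R1 - (2/3)*R2:  [      1       0  -37/15  |    -3/5    2/15       0 ]
R3 <- R3 - (-10)*R2:  [  0   0   6  |   6  -2   1 ]
R3 <- (1/6)*R3:  [    0     0     1  |     1  -1/3   1/6 ]
R1 <- R1 - (-37/15)*R3:  [      1       0       0  |   28/15  -31/45   37/90 ]
R2 <- R2 - (6/5)*R3:  [    0     1     0  |  -4/5   1/5  -1/5 ]
Right block of [I | A^{-1}] is the inverse:
[ 28/15  -31/45  37/90 ]
[  -4/5     1/5   -1/5 ]
[     1    -1/3    1/6 ]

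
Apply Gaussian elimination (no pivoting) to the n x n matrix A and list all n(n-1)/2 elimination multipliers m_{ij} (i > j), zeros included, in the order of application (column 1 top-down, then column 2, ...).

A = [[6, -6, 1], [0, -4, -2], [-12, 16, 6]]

Forward elimination:
R2: entry in column 1 is already 0 -> m_{21} = 0 (no row operation needed)
R3 <- R3 - (-2)*R1:  [ 0  4  8 ]
R3 <- R3 - (-1)*R2:  [ 0  0  6 ]
Multipliers (in order of application): m_{21} = 0, m_{31} = -2, m_{32} = -1

multipliers: 0, -2, -1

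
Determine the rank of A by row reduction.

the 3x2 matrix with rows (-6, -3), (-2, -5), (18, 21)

Row reduction:
R2 <- R2 - (1/3)*R1:  [  0  -4 ]
R3 <- R3 - (-3)*R1:  [  0  12 ]
R3 <- R3 - (-3)*R2:  [ 0  0 ]
Row echelon form:
[ -6  -3 ]
[  0  -4 ]
[  0   0 ]
Nonzero rows / pivot columns: 2

rank(A) = 2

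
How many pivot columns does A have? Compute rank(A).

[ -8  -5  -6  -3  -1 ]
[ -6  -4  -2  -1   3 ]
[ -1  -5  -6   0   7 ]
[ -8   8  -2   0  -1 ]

rank(A) = 4

Row reduction:
R2 <- R2 - (3/4)*R1:  [    0  -1/4   5/2   5/4  15/4 ]
R3 <- R3 - (1/8)*R1:  [     0  -35/8  -21/4    3/8   57/8 ]
R4 <- R4 - (1)*R1:  [  0  13   4   3   0 ]
R3 <- R3 - (35/2)*R2:  [      0       0     -49   -43/2  -117/2 ]
R4 <- R4 - (-52)*R2:  [   0    0  134   68  195 ]
R4 <- R4 - (-134/49)*R3:  [       0        0        0   451/49  1716/49 ]
Row echelon form:
[ -8    -5   -6      -3       -1 ]
[  0  -1/4  5/2     5/4     15/4 ]
[  0     0  -49   -43/2   -117/2 ]
[  0     0    0  451/49  1716/49 ]
Nonzero rows / pivot columns: 4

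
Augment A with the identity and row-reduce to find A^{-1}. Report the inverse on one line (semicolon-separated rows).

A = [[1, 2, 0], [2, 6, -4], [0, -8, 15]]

inverse = [-29 15 4; 15 -15/2 -2; 8 -4 -1]

Gauss-Jordan on [A | I]:
R2 <- R2 - (2)*R1:  [  0   2  -4  |  -2   1   0 ]
R2 <- (1/2)*R2:  [   0    1   -2  |   -1  1/2    0 ]
R1 <- R1 - (2)*R2:  [  1   0   4  |   3  -1   0 ]
R3 <- R3 - (-8)*R2:  [  0   0  -1  |  -8   4   1 ]
R3 <- (1/-1)*R3:  [  0   0   1  |   8  -4  -1 ]
R1 <- R1 - (4)*R3:  [   1    0    0  |  -29   15    4 ]
R2 <- R2 - (-2)*R3:  [     0      1      0  |     15  -15/2     -2 ]
Right block of [I | A^{-1}] is the inverse:
[ -29     15   4 ]
[  15  -15/2  -2 ]
[   8     -4  -1 ]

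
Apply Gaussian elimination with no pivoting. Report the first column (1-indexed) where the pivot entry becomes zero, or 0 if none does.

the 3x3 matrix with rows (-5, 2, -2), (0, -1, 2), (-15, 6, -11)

Naive forward elimination:
R3 <- R3 - (3)*R1:  [  0   0  -5 ]
All pivots nonzero; naive elimination completes without hitting a zero pivot.

first zero-pivot column = 0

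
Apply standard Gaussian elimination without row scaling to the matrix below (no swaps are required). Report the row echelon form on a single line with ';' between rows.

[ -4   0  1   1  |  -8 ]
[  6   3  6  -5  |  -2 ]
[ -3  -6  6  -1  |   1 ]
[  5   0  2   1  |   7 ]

REF = [-4 0 1 1 -8; 0 3 15/2 -7/2 -14; 0 0 81/4 -35/4 -21; 0 0 0 296/81 10/27]

Forward elimination:
R2 <- R2 - (-3/2)*R1:  [    0     3  15/2  -7/2   -14 ]
R3 <- R3 - (3/4)*R1:  [    0    -6  21/4  -7/4     7 ]
R4 <- R4 - (-5/4)*R1:  [    0     0  13/4   9/4    -3 ]
R3 <- R3 - (-2)*R2:  [     0      0   81/4  -35/4    -21 ]
R4 <- R4 - (13/81)*R3:  [      0       0       0  296/81   10/27 ]
Row echelon form:
[ -4  0     1       1  |     -8 ]
[  0  3  15/2    -7/2  |    -14 ]
[  0  0  81/4   -35/4  |    -21 ]
[  0  0     0  296/81  |  10/27 ]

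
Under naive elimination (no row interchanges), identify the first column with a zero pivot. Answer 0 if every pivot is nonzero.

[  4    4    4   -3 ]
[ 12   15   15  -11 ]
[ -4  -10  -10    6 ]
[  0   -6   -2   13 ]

Naive forward elimination:
R2 <- R2 - (3)*R1:  [  0   3   3  -2 ]
R3 <- R3 - (-1)*R1:  [  0  -6  -6   3 ]
R3 <- R3 - (-2)*R2:  [  0   0   0  -1 ]
R4 <- R4 - (-2)*R2:  [ 0  0  4  9 ]
Matrix at this point:
[ 4  4  4  -3 ]
[ 0  3  3  -2 ]
[ 0  0  0  -1 ]
[ 0  0  4   9 ]
Pivot entry (3,3) is zero but row 4 has 4 in column 3 -> naive elimination stops; a row interchange (e.g. R3 <-> R4) would be required here.

first zero-pivot column = 3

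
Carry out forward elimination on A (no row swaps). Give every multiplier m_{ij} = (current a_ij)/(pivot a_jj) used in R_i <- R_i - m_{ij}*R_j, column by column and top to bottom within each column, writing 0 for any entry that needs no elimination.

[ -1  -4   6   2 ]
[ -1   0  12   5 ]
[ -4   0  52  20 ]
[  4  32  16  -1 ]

Forward elimination:
R2 <- R2 - (1)*R1:  [ 0  4  6  3 ]
R3 <- R3 - (4)*R1:  [  0  16  28  12 ]
R4 <- R4 - (-4)*R1:  [  0  16  40   7 ]
R3 <- R3 - (4)*R2:  [ 0  0  4  0 ]
R4 <- R4 - (4)*R2:  [  0   0  16  -5 ]
R4 <- R4 - (4)*R3:  [  0   0   0  -5 ]
Multipliers (in order of application): m_{21} = 1, m_{31} = 4, m_{41} = -4, m_{32} = 4, m_{42} = 4, m_{43} = 4

multipliers: 1, 4, -4, 4, 4, 4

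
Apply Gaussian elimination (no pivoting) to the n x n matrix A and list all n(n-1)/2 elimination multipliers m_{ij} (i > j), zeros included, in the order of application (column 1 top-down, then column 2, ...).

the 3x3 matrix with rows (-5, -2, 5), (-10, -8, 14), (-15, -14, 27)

Forward elimination:
R2 <- R2 - (2)*R1:  [  0  -4   4 ]
R3 <- R3 - (3)*R1:  [  0  -8  12 ]
R3 <- R3 - (2)*R2:  [ 0  0  4 ]
Multipliers (in order of application): m_{21} = 2, m_{31} = 3, m_{32} = 2

multipliers: 2, 3, 2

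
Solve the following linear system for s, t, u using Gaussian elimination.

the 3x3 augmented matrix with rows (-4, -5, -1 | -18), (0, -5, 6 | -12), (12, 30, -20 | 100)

Forward elimination on [A|b]:
R3 <- R3 - (-3)*R1:  [   0   15  -23   46 ]
R3 <- R3 - (-3)*R2:  [  0   0  -5  10 ]
Row echelon form:
[ -4  -5  -1  |  -18 ]
[  0  -5   6  |  -12 ]
[  0   0  -5  |   10 ]
Back-substitution:
u = (10) / -5 = -2
t = (-12 - (6)*(-2)) / -5 = 0
s = (-18 - (-5)*(0) - (-1)*(-2)) / -4 = 5

(5, 0, -2)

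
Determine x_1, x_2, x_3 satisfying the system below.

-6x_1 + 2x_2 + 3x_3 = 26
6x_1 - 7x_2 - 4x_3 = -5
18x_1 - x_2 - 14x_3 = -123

(-4, -5, 4)

Forward elimination on [A|b]:
R2 <- R2 - (-1)*R1:  [  0  -5  -1  21 ]
R3 <- R3 - (-3)*R1:  [   0    5   -5  -45 ]
R3 <- R3 - (-1)*R2:  [   0    0   -6  -24 ]
Row echelon form:
[ -6   2   3  |   26 ]
[  0  -5  -1  |   21 ]
[  0   0  -6  |  -24 ]
Back-substitution:
x_3 = (-24) / -6 = 4
x_2 = (21 - (-1)*(4)) / -5 = -5
x_1 = (26 - (2)*(-5) - (3)*(4)) / -6 = -4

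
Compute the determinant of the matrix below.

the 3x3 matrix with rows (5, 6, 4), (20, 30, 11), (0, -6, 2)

Forward elimination:
R2 <- R2 - (4)*R1:  [  0   6  -5 ]
R3 <- R3 - (-1)*R2:  [  0   0  -3 ]
Upper-triangular form:
[ 5  6   4 ]
[ 0  6  -5 ]
[ 0  0  -3 ]
det(A) = (-1)^0 * (5) * (6) * (-3) = -90  (0 row swaps -> sign +1)

det(A) = -90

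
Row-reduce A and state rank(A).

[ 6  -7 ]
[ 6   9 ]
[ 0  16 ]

Row reduction:
R2 <- R2 - (1)*R1:  [  0  16 ]
R3 <- R3 - (1)*R2:  [ 0  0 ]
Row echelon form:
[ 6  -7 ]
[ 0  16 ]
[ 0   0 ]
Nonzero rows / pivot columns: 2

rank(A) = 2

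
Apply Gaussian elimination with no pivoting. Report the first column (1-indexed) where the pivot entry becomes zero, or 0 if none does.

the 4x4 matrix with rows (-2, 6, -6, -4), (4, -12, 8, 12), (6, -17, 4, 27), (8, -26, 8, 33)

first zero-pivot column = 2

Naive forward elimination:
R2 <- R2 - (-2)*R1:  [  0   0  -4   4 ]
R3 <- R3 - (-3)*R1:  [   0    1  -14   15 ]
R4 <- R4 - (-4)*R1:  [   0   -2  -16   17 ]
Matrix at this point:
[ -2   6   -6  -4 ]
[  0   0   -4   4 ]
[  0   1  -14  15 ]
[  0  -2  -16  17 ]
Pivot entry (2,2) is zero but row 3 has 1 in column 2 -> naive elimination stops; a row interchange (e.g. R2 <-> R3) would be required here.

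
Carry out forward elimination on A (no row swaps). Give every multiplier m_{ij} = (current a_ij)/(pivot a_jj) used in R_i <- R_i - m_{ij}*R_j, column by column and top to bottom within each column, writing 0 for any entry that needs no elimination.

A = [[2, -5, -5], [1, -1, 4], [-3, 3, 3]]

Forward elimination:
R2 <- R2 - (1/2)*R1:  [    0   3/2  13/2 ]
R3 <- R3 - (-3/2)*R1:  [    0  -9/2  -9/2 ]
R3 <- R3 - (-3)*R2:  [  0   0  15 ]
Multipliers (in order of application): m_{21} = 1/2, m_{31} = -3/2, m_{32} = -3

multipliers: 1/2, -3/2, -3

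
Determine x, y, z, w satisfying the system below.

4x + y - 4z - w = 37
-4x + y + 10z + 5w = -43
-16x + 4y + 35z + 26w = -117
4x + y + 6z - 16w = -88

(5, 2, -5, 5)

Forward elimination on [A|b]:
R2 <- R2 - (-1)*R1:  [  0   2   6   4  -6 ]
R3 <- R3 - (-4)*R1:  [  0   8  19  22  31 ]
R4 <- R4 - (1)*R1:  [    0     0    10   -15  -125 ]
R3 <- R3 - (4)*R2:  [  0   0  -5   6  55 ]
R4 <- R4 - (-2)*R3:  [   0    0    0   -3  -15 ]
Row echelon form:
[ 4  1  -4  -1  |   37 ]
[ 0  2   6   4  |   -6 ]
[ 0  0  -5   6  |   55 ]
[ 0  0   0  -3  |  -15 ]
Back-substitution:
w = (-15) / -3 = 5
z = (55 - (6)*(5)) / -5 = -5
y = (-6 - (6)*(-5) - (4)*(5)) / 2 = 2
x = (37 - (1)*(2) - (-4)*(-5) - (-1)*(5)) / 4 = 5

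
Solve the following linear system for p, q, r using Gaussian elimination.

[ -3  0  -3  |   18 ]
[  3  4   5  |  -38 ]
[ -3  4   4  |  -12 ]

Forward elimination on [A|b]:
R2 <- R2 - (-1)*R1:  [   0    4    2  -20 ]
R3 <- R3 - (1)*R1:  [   0    4    7  -30 ]
R3 <- R3 - (1)*R2:  [   0    0    5  -10 ]
Row echelon form:
[ -3  0  -3  |   18 ]
[  0  4   2  |  -20 ]
[  0  0   5  |  -10 ]
Back-substitution:
r = (-10) / 5 = -2
q = (-20 - (2)*(-2)) / 4 = -4
p = (18 - (-3)*(-2)) / -3 = -4

(-4, -4, -2)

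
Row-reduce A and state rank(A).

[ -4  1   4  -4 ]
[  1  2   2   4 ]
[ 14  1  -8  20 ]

Row reduction:
R2 <- R2 - (-1/4)*R1:  [   0  9/4    3    3 ]
R3 <- R3 - (-7/2)*R1:  [   0  9/2    6    6 ]
R3 <- R3 - (2)*R2:  [ 0  0  0  0 ]
Row echelon form:
[ -4    1  4  -4 ]
[  0  9/4  3   3 ]
[  0    0  0   0 ]
Nonzero rows / pivot columns: 2

rank(A) = 2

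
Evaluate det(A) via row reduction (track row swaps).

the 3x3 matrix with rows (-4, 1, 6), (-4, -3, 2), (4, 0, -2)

det(A) = 48

Forward elimination:
R2 <- R2 - (1)*R1:  [  0  -4  -4 ]
R3 <- R3 - (-1)*R1:  [ 0  1  4 ]
R3 <- R3 - (-1/4)*R2:  [ 0  0  3 ]
Upper-triangular form:
[ -4   1   6 ]
[  0  -4  -4 ]
[  0   0   3 ]
det(A) = (-1)^0 * (-4) * (-4) * (3) = 48  (0 row swaps -> sign +1)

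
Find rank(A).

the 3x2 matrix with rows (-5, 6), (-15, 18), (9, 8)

rank(A) = 2

Row reduction:
R2 <- R2 - (3)*R1:  [ 0  0 ]
R3 <- R3 - (-9/5)*R1:  [    0  94/5 ]
R2 <-> R3   (pivot in column 2 was zero)
[ -5     6 ]
[  0  94/5 ]
[  0     0 ]
Row echelon form:
[ -5     6 ]
[  0  94/5 ]
[  0     0 ]
Nonzero rows / pivot columns: 2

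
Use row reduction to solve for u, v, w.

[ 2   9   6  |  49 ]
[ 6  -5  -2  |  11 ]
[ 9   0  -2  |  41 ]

(5, 3, 2)

Forward elimination on [A|b]:
R2 <- R2 - (3)*R1:  [    0   -32   -20  -136 ]
R3 <- R3 - (9/2)*R1:  [      0   -81/2     -29  -359/2 ]
R3 <- R3 - (81/64)*R2:  [      0       0  -59/16   -59/8 ]
Row echelon form:
[ 2    9       6  |     49 ]
[ 0  -32     -20  |   -136 ]
[ 0    0  -59/16  |  -59/8 ]
Back-substitution:
w = (-59/8) / (-59/16) = 2
v = (-136 - (-20)*(2)) / -32 = 3
u = (49 - (9)*(3) - (6)*(2)) / 2 = 5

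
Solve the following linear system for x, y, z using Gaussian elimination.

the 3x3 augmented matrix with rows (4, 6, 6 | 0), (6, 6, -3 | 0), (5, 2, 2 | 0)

Forward elimination on [A|b]:
R2 <- R2 - (3/2)*R1:  [   0   -3  -12    0 ]
R3 <- R3 - (5/4)*R1:  [     0  -11/2  -11/2      0 ]
R3 <- R3 - (11/6)*R2:  [    0     0  33/2     0 ]
Row echelon form:
[ 4   6     6  |  0 ]
[ 0  -3   -12  |  0 ]
[ 0   0  33/2  |  0 ]
Back-substitution:
z = (0) / (33/2) = 0
y = (0 - (-12)*(0)) / -3 = 0
x = (0 - (6)*(0) - (6)*(0)) / 4 = 0

(0, 0, 0)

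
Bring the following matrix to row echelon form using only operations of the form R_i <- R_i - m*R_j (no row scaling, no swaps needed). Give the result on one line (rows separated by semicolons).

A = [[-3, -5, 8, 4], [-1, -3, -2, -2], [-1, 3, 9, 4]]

Forward elimination:
R2 <- R2 - (1/3)*R1:  [     0   -4/3  -14/3  -10/3 ]
R3 <- R3 - (1/3)*R1:  [    0  14/3  19/3   8/3 ]
R3 <- R3 - (-7/2)*R2:  [   0    0  -10   -9 ]
Row echelon form:
[ -3    -5      8      4 ]
[  0  -4/3  -14/3  -10/3 ]
[  0     0    -10     -9 ]

REF = [-3 -5 8 4; 0 -4/3 -14/3 -10/3; 0 0 -10 -9]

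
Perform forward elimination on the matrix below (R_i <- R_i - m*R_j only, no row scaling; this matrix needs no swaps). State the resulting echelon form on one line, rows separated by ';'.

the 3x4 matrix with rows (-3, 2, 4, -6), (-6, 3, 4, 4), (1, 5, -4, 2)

REF = [-3 2 4 -6; 0 -1 -4 16; 0 0 -76/3 272/3]

Forward elimination:
R2 <- R2 - (2)*R1:  [  0  -1  -4  16 ]
R3 <- R3 - (-1/3)*R1:  [    0  17/3  -8/3     0 ]
R3 <- R3 - (-17/3)*R2:  [     0      0  -76/3  272/3 ]
Row echelon form:
[ -3   2      4     -6 ]
[  0  -1     -4     16 ]
[  0   0  -76/3  272/3 ]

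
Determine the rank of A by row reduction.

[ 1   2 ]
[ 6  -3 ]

rank(A) = 2

Row reduction:
R2 <- R2 - (6)*R1:  [   0  -15 ]
Row echelon form:
[ 1    2 ]
[ 0  -15 ]
Nonzero rows / pivot columns: 2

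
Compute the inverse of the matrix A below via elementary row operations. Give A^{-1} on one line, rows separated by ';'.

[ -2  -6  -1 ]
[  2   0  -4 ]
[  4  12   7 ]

Gauss-Jordan on [A | I]:
R1 <- (1/-2)*R1:  [    1     3   1/2  |  -1/2     0     0 ]
R2 <- R2 - (2)*R1:  [  0  -6  -5  |   1   1   0 ]
R3 <- R3 - (4)*R1:  [ 0  0  5  |  2  0  1 ]
R2 <- (1/-6)*R2:  [    0     1   5/6  |  -1/6  -1/6     0 ]
R1 <- R1 - (3)*R2:  [   1    0   -2  |    0  1/2    0 ]
R3 <- (1/5)*R3:  [   0    0    1  |  2/5    0  1/5 ]
R1 <- R1 - (-2)*R3:  [   1    0    0  |  4/5  1/2  2/5 ]
R2 <- R2 - (5/6)*R3:  [    0     1     0  |  -1/2  -1/6  -1/6 ]
Right block of [I | A^{-1}] is the inverse:
[  4/5   1/2   2/5 ]
[ -1/2  -1/6  -1/6 ]
[  2/5     0   1/5 ]

inverse = [4/5 1/2 2/5; -1/2 -1/6 -1/6; 2/5 0 1/5]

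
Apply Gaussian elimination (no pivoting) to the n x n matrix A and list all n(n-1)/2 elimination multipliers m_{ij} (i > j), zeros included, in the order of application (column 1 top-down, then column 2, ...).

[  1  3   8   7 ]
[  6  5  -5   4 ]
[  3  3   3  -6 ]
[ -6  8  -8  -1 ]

Forward elimination:
R2 <- R2 - (6)*R1:  [   0  -13  -53  -38 ]
R3 <- R3 - (3)*R1:  [   0   -6  -21  -27 ]
R4 <- R4 - (-6)*R1:  [  0  26  40  41 ]
R3 <- R3 - (6/13)*R2:  [       0        0    45/13  -123/13 ]
R4 <- R4 - (-2)*R2:  [   0    0  -66  -35 ]
R4 <- R4 - (-286/15)*R3:  [       0        0        0  -1077/5 ]
Multipliers (in order of application): m_{21} = 6, m_{31} = 3, m_{41} = -6, m_{32} = 6/13, m_{42} = -2, m_{43} = -286/15

multipliers: 6, 3, -6, 6/13, -2, -286/15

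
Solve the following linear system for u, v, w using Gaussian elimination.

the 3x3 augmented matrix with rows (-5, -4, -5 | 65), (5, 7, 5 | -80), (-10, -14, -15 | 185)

Forward elimination on [A|b]:
R2 <- R2 - (-1)*R1:  [   0    3    0  -15 ]
R3 <- R3 - (2)*R1:  [  0  -6  -5  55 ]
R3 <- R3 - (-2)*R2:  [  0   0  -5  25 ]
Row echelon form:
[ -5  -4  -5  |   65 ]
[  0   3   0  |  -15 ]
[  0   0  -5  |   25 ]
Back-substitution:
w = (25) / -5 = -5
v = (-15) / 3 = -5
u = (65 - (-4)*(-5) - (-5)*(-5)) / -5 = -4

(-4, -5, -5)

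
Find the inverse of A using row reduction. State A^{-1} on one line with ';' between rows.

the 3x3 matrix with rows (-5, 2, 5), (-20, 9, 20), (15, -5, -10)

Gauss-Jordan on [A | I]:
R1 <- (1/-5)*R1:  [    1  -2/5    -1  |  -1/5     0     0 ]
R2 <- R2 - (-20)*R1:  [  0   1   0  |  -4   1   0 ]
R3 <- R3 - (15)*R1:  [ 0  1  5  |  3  0  1 ]
R1 <- R1 - (-2/5)*R2:  [    1     0    -1  |  -9/5   2/5     0 ]
R3 <- R3 - (1)*R2:  [  0   0   5  |   7  -1   1 ]
R3 <- (1/5)*R3:  [    0     0     1  |   7/5  -1/5   1/5 ]
R1 <- R1 - (-1)*R3:  [    1     0     0  |  -2/5   1/5   1/5 ]
Right block of [I | A^{-1}] is the inverse:
[ -2/5   1/5  1/5 ]
[   -4     1    0 ]
[  7/5  -1/5  1/5 ]

inverse = [-2/5 1/5 1/5; -4 1 0; 7/5 -1/5 1/5]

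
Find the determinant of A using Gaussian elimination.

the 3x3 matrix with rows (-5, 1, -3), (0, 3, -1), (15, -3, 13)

det(A) = -60

Forward elimination:
R3 <- R3 - (-3)*R1:  [ 0  0  4 ]
Upper-triangular form:
[ -5  1  -3 ]
[  0  3  -1 ]
[  0  0   4 ]
det(A) = (-1)^0 * (-5) * (3) * (4) = -60  (0 row swaps -> sign +1)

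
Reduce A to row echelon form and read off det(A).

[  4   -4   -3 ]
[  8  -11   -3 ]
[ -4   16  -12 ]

det(A) = 36

Forward elimination:
R2 <- R2 - (2)*R1:  [  0  -3   3 ]
R3 <- R3 - (-1)*R1:  [   0   12  -15 ]
R3 <- R3 - (-4)*R2:  [  0   0  -3 ]
Upper-triangular form:
[ 4  -4  -3 ]
[ 0  -3   3 ]
[ 0   0  -3 ]
det(A) = (-1)^0 * (4) * (-3) * (-3) = 36  (0 row swaps -> sign +1)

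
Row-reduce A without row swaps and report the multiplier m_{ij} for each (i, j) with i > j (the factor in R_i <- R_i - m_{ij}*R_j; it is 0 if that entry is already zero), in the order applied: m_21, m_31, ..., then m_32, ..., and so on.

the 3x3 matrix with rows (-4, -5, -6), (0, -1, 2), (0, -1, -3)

multipliers: 0, 0, 1

Forward elimination:
R2: entry in column 1 is already 0 -> m_{21} = 0 (no row operation needed)
R3: entry in column 1 is already 0 -> m_{31} = 0 (no row operation needed)
R3 <- R3 - (1)*R2:  [  0   0  -5 ]
Multipliers (in order of application): m_{21} = 0, m_{31} = 0, m_{32} = 1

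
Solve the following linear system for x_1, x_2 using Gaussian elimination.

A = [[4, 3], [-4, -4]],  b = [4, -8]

Forward elimination on [A|b]:
R2 <- R2 - (-1)*R1:  [  0  -1  -4 ]
Row echelon form:
[ 4   3  |   4 ]
[ 0  -1  |  -4 ]
Back-substitution:
x_2 = (-4) / -1 = 4
x_1 = (4 - (3)*(4)) / 4 = -2

(-2, 4)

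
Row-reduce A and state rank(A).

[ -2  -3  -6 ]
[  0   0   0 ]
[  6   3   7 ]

Row reduction:
R3 <- R3 - (-3)*R1:  [   0   -6  -11 ]
R2 <-> R3   (pivot in column 2 was zero)
[ -2  -3   -6 ]
[  0  -6  -11 ]
[  0   0    0 ]
Row echelon form:
[ -2  -3   -6 ]
[  0  -6  -11 ]
[  0   0    0 ]
Nonzero rows / pivot columns: 2

rank(A) = 2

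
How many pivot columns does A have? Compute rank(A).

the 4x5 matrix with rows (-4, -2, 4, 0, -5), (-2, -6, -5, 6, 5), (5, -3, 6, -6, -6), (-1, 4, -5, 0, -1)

rank(A) = 4

Row reduction:
R2 <- R2 - (1/2)*R1:  [    0    -5    -7     6  15/2 ]
R3 <- R3 - (-5/4)*R1:  [     0  -11/2     11     -6  -49/4 ]
R4 <- R4 - (1/4)*R1:  [   0  9/2   -6    0  1/4 ]
R3 <- R3 - (11/10)*R2:  [      0       0  187/10   -63/5   -41/2 ]
R4 <- R4 - (-9/10)*R2:  [       0        0  -123/10     27/5        7 ]
R4 <- R4 - (-123/187)*R3:  [         0          0          0   -540/187  -2425/374 ]
Row echelon form:
[ -4  -2       4         0         -5 ]
[  0  -5      -7         6       15/2 ]
[  0   0  187/10     -63/5      -41/2 ]
[  0   0       0  -540/187  -2425/374 ]
Nonzero rows / pivot columns: 4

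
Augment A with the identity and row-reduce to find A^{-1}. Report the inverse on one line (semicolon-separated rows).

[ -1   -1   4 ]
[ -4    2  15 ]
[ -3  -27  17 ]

Gauss-Jordan on [A | I]:
R1 <- (1/-1)*R1:  [  1   1  -4  |  -1   0   0 ]
R2 <- R2 - (-4)*R1:  [  0   6  -1  |  -4   1   0 ]
R3 <- R3 - (-3)*R1:  [   0  -24    5  |   -3    0    1 ]
R2 <- (1/6)*R2:  [    0     1  -1/6  |  -2/3   1/6     0 ]
R1 <- R1 - (1)*R2:  [     1      0  -23/6  |   -1/3   -1/6      0 ]
R3 <- R3 - (-24)*R2:  [   0    0    1  |  -19    4    1 ]
R1 <- R1 - (-23/6)*R3:  [      1       0       0  |  -439/6    91/6    23/6 ]
R2 <- R2 - (-1/6)*R3:  [     0      1      0  |  -23/6    5/6    1/6 ]
Right block of [I | A^{-1}] is the inverse:
[ -439/6  91/6  23/6 ]
[  -23/6   5/6   1/6 ]
[    -19     4     1 ]

inverse = [-439/6 91/6 23/6; -23/6 5/6 1/6; -19 4 1]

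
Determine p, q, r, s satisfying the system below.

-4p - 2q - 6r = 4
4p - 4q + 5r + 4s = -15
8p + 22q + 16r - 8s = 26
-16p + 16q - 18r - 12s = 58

(2, 3, -3, 1)

Forward elimination on [A|b]:
R2 <- R2 - (-1)*R1:  [   0   -6   -1    4  -11 ]
R3 <- R3 - (-2)*R1:  [  0  18   4  -8  34 ]
R4 <- R4 - (4)*R1:  [   0   24    6  -12   42 ]
R3 <- R3 - (-3)*R2:  [ 0  0  1  4  1 ]
R4 <- R4 - (-4)*R2:  [  0   0   2   4  -2 ]
R4 <- R4 - (2)*R3:  [  0   0   0  -4  -4 ]
Row echelon form:
[ -4  -2  -6   0  |    4 ]
[  0  -6  -1   4  |  -11 ]
[  0   0   1   4  |    1 ]
[  0   0   0  -4  |   -4 ]
Back-substitution:
s = (-4) / -4 = 1
r = (1 - (4)*(1)) / 1 = -3
q = (-11 - (-1)*(-3) - (4)*(1)) / -6 = 3
p = (4 - (-2)*(3) - (-6)*(-3)) / -4 = 2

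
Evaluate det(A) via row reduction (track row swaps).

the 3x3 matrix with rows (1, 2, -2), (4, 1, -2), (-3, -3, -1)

det(A) = 31

Forward elimination:
R2 <- R2 - (4)*R1:  [  0  -7   6 ]
R3 <- R3 - (-3)*R1:  [  0   3  -7 ]
R3 <- R3 - (-3/7)*R2:  [     0      0  -31/7 ]
Upper-triangular form:
[ 1   2     -2 ]
[ 0  -7      6 ]
[ 0   0  -31/7 ]
det(A) = (-1)^0 * (1) * (-7) * (-31/7) = 31  (0 row swaps -> sign +1)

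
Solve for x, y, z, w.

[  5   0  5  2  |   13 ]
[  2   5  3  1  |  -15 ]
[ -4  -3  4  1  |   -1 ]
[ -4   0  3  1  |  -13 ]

(3, -4, 0, -1)

Forward elimination on [A|b]:
R2 <- R2 - (2/5)*R1:  [      0       5       1     1/5  -101/5 ]
R3 <- R3 - (-4/5)*R1:  [    0    -3     8  13/5  47/5 ]
R4 <- R4 - (-4/5)*R1:  [     0      0      7   13/5  -13/5 ]
R3 <- R3 - (-3/5)*R2:  [      0       0    43/5   68/25  -68/25 ]
R4 <- R4 - (35/43)*R3:  [       0        0        0   83/215  -83/215 ]
Row echelon form:
[ 5  0     5       2  |       13 ]
[ 0  5     1     1/5  |   -101/5 ]
[ 0  0  43/5   68/25  |   -68/25 ]
[ 0  0     0  83/215  |  -83/215 ]
Back-substitution:
w = (-83/215) / (83/215) = -1
z = (-68/25 - (68/25)*(-1)) / (43/5) = 0
y = (-101/5 - (1)*(0) - (1/5)*(-1)) / 5 = -4
x = (13 - (5)*(0) - (2)*(-1)) / 5 = 3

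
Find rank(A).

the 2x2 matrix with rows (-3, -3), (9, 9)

rank(A) = 1

Row reduction:
R2 <- R2 - (-3)*R1:  [ 0  0 ]
Row echelon form:
[ -3  -3 ]
[  0   0 ]
Nonzero rows / pivot columns: 1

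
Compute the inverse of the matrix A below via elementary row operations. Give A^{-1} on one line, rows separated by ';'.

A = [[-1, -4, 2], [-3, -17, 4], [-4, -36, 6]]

Gauss-Jordan on [A | I]:
R1 <- (1/-1)*R1:  [  1   4  -2  |  -1   0   0 ]
R2 <- R2 - (-3)*R1:  [  0  -5  -2  |  -3   1   0 ]
R3 <- R3 - (-4)*R1:  [   0  -20   -2  |   -4    0    1 ]
R2 <- (1/-5)*R2:  [    0     1   2/5  |   3/5  -1/5     0 ]
R1 <- R1 - (4)*R2:  [     1      0  -18/5  |  -17/5    4/5      0 ]
R3 <- R3 - (-20)*R2:  [  0   0   6  |   8  -4   1 ]
R3 <- (1/6)*R3:  [    0     0     1  |   4/3  -2/3   1/6 ]
R1 <- R1 - (-18/5)*R3:  [    1     0     0  |   7/5  -8/5   3/5 ]
R2 <- R2 - (2/5)*R3:  [     0      1      0  |   1/15   1/15  -1/15 ]
Right block of [I | A^{-1}] is the inverse:
[  7/5  -8/5    3/5 ]
[ 1/15  1/15  -1/15 ]
[  4/3  -2/3    1/6 ]

inverse = [7/5 -8/5 3/5; 1/15 1/15 -1/15; 4/3 -2/3 1/6]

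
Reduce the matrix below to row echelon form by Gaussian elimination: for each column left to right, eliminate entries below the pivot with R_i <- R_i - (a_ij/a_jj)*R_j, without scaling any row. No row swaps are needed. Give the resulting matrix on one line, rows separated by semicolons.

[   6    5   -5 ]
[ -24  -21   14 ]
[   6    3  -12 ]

REF = [6 5 -5; 0 -1 -6; 0 0 5]

Forward elimination:
R2 <- R2 - (-4)*R1:  [  0  -1  -6 ]
R3 <- R3 - (1)*R1:  [  0  -2  -7 ]
R3 <- R3 - (2)*R2:  [ 0  0  5 ]
Row echelon form:
[ 6   5  -5 ]
[ 0  -1  -6 ]
[ 0   0   5 ]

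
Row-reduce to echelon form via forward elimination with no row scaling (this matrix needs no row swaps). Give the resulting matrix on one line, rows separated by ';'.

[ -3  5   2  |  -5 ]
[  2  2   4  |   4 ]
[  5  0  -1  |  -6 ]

REF = [-3 5 2 -5; 0 16/3 16/3 2/3; 0 0 -6 -123/8]

Forward elimination:
R2 <- R2 - (-2/3)*R1:  [    0  16/3  16/3   2/3 ]
R3 <- R3 - (-5/3)*R1:  [     0   25/3    7/3  -43/3 ]
R3 <- R3 - (25/16)*R2:  [      0       0      -6  -123/8 ]
Row echelon form:
[ -3     5     2  |      -5 ]
[  0  16/3  16/3  |     2/3 ]
[  0     0    -6  |  -123/8 ]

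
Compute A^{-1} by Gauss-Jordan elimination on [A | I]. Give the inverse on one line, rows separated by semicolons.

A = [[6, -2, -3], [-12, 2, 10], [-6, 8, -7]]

inverse = [47/12 19/12 7/12; 6 5/2 1; 7/2 3/2 1/2]

Gauss-Jordan on [A | I]:
R1 <- (1/6)*R1:  [    1  -1/3  -1/2  |   1/6     0     0 ]
R2 <- R2 - (-12)*R1:  [  0  -2   4  |   2   1   0 ]
R3 <- R3 - (-6)*R1:  [   0    6  -10  |    1    0    1 ]
R2 <- (1/-2)*R2:  [    0     1    -2  |    -1  -1/2     0 ]
R1 <- R1 - (-1/3)*R2:  [    1     0  -7/6  |  -1/6  -1/6     0 ]
R3 <- R3 - (6)*R2:  [ 0  0  2  |  7  3  1 ]
R3 <- (1/2)*R3:  [   0    0    1  |  7/2  3/2  1/2 ]
R1 <- R1 - (-7/6)*R3:  [     1      0      0  |  47/12  19/12   7/12 ]
R2 <- R2 - (-2)*R3:  [   0    1    0  |    6  5/2    1 ]
Right block of [I | A^{-1}] is the inverse:
[ 47/12  19/12  7/12 ]
[     6    5/2     1 ]
[   7/2    3/2   1/2 ]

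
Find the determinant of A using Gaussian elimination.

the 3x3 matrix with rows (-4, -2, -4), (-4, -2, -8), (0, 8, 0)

det(A) = -128

Forward elimination:
R2 <- R2 - (1)*R1:  [  0   0  -4 ]
R2 <-> R3   (pivot in column 2 was zero)
[ -4  -2  -4 ]
[  0   8   0 ]
[  0   0  -4 ]
Upper-triangular form:
[ -4  -2  -4 ]
[  0   8   0 ]
[  0   0  -4 ]
det(A) = (-1)^1 * (-4) * (8) * (-4) = -128  (1 row swap -> sign -1)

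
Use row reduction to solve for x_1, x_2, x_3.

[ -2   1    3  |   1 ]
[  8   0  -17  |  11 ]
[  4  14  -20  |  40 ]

Forward elimination on [A|b]:
R2 <- R2 - (-4)*R1:  [  0   4  -5  15 ]
R3 <- R3 - (-2)*R1:  [   0   16  -14   42 ]
R3 <- R3 - (4)*R2:  [   0    0    6  -18 ]
Row echelon form:
[ -2  1   3  |    1 ]
[  0  4  -5  |   15 ]
[  0  0   6  |  -18 ]
Back-substitution:
x_3 = (-18) / 6 = -3
x_2 = (15 - (-5)*(-3)) / 4 = 0
x_1 = (1 - (1)*(0) - (3)*(-3)) / -2 = -5

(-5, 0, -3)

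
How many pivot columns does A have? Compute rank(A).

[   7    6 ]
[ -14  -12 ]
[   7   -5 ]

rank(A) = 2

Row reduction:
R2 <- R2 - (-2)*R1:  [ 0  0 ]
R3 <- R3 - (1)*R1:  [   0  -11 ]
R2 <-> R3   (pivot in column 2 was zero)
[ 7    6 ]
[ 0  -11 ]
[ 0    0 ]
Row echelon form:
[ 7    6 ]
[ 0  -11 ]
[ 0    0 ]
Nonzero rows / pivot columns: 2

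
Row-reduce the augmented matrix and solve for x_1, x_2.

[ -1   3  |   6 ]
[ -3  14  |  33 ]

(3, 3)

Forward elimination on [A|b]:
R2 <- R2 - (3)*R1:  [  0   5  15 ]
Row echelon form:
[ -1  3  |   6 ]
[  0  5  |  15 ]
Back-substitution:
x_2 = (15) / 5 = 3
x_1 = (6 - (3)*(3)) / -1 = 3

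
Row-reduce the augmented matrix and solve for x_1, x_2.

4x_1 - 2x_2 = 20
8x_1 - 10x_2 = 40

Forward elimination on [A|b]:
R2 <- R2 - (2)*R1:  [  0  -6   0 ]
Row echelon form:
[ 4  -2  |  20 ]
[ 0  -6  |   0 ]
Back-substitution:
x_2 = (0) / -6 = 0
x_1 = (20 - (-2)*(0)) / 4 = 5

(5, 0)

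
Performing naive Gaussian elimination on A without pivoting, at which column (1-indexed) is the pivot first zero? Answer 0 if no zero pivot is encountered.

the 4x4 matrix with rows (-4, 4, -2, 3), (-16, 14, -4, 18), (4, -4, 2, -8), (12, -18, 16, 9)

first zero-pivot column = 3

Naive forward elimination:
R2 <- R2 - (4)*R1:  [  0  -2   4   6 ]
R3 <- R3 - (-1)*R1:  [  0   0   0  -5 ]
R4 <- R4 - (-3)*R1:  [  0  -6  10  18 ]
R4 <- R4 - (3)*R2:  [  0   0  -2   0 ]
Matrix at this point:
[ -4   4  -2   3 ]
[  0  -2   4   6 ]
[  0   0   0  -5 ]
[  0   0  -2   0 ]
Pivot entry (3,3) is zero but row 4 has -2 in column 3 -> naive elimination stops; a row interchange (e.g. R3 <-> R4) would be required here.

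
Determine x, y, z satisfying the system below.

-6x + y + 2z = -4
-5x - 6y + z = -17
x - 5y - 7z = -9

(1, 2, 0)

Forward elimination on [A|b]:
R2 <- R2 - (5/6)*R1:  [     0  -41/6   -2/3  -41/3 ]
R3 <- R3 - (-1/6)*R1:  [     0  -29/6  -20/3  -29/3 ]
R3 <- R3 - (29/41)*R2:  [       0        0  -254/41        0 ]
Row echelon form:
[ -6      1        2  |     -4 ]
[  0  -41/6     -2/3  |  -41/3 ]
[  0      0  -254/41  |      0 ]
Back-substitution:
z = (0) / (-254/41) = 0
y = (-41/3 - (-2/3)*(0)) / (-41/6) = 2
x = (-4 - (1)*(2) - (2)*(0)) / -6 = 1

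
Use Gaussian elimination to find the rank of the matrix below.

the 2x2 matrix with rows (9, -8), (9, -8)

Row reduction:
R2 <- R2 - (1)*R1:  [ 0  0 ]
Row echelon form:
[ 9  -8 ]
[ 0   0 ]
Nonzero rows / pivot columns: 1

rank(A) = 1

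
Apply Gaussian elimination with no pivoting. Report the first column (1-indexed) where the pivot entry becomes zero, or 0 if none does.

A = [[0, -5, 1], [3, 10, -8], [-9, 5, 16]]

first zero-pivot column = 1

Naive forward elimination:
Pivot entry (1,1) is zero but row 2 has 3 in column 1 -> naive elimination stops; a row interchange (e.g. R1 <-> R2) would be required here.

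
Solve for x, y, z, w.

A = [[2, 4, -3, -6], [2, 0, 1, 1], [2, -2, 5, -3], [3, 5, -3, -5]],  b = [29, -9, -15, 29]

(-3, 5, -1, -2)

Forward elimination on [A|b]:
R2 <- R2 - (1)*R1:  [   0   -4    4    7  -38 ]
R3 <- R3 - (1)*R1:  [   0   -6    8    3  -44 ]
R4 <- R4 - (3/2)*R1:  [     0     -1    3/2      4  -29/2 ]
R3 <- R3 - (3/2)*R2:  [     0      0      2  -15/2     13 ]
R4 <- R4 - (1/4)*R2:  [   0    0  1/2  9/4   -5 ]
R4 <- R4 - (1/4)*R3:  [     0      0      0   33/8  -33/4 ]
Row echelon form:
[ 2   4  -3     -6  |     29 ]
[ 0  -4   4      7  |    -38 ]
[ 0   0   2  -15/2  |     13 ]
[ 0   0   0   33/8  |  -33/4 ]
Back-substitution:
w = (-33/4) / (33/8) = -2
z = (13 - (-15/2)*(-2)) / 2 = -1
y = (-38 - (4)*(-1) - (7)*(-2)) / -4 = 5
x = (29 - (4)*(5) - (-3)*(-1) - (-6)*(-2)) / 2 = -3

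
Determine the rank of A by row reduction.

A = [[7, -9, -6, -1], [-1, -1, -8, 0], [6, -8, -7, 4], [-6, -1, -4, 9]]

Row reduction:
R2 <- R2 - (-1/7)*R1:  [     0  -16/7  -62/7   -1/7 ]
R3 <- R3 - (6/7)*R1:  [     0   -2/7  -13/7   34/7 ]
R4 <- R4 - (-6/7)*R1:  [     0  -61/7  -64/7   57/7 ]
R3 <- R3 - (1/8)*R2:  [    0     0  -3/4  39/8 ]
R4 <- R4 - (61/16)*R2:  [      0       0   197/8  139/16 ]
R4 <- R4 - (-197/6)*R3:  [     0      0      0  675/4 ]
Row echelon form:
[ 7     -9     -6     -1 ]
[ 0  -16/7  -62/7   -1/7 ]
[ 0      0   -3/4   39/8 ]
[ 0      0      0  675/4 ]
Nonzero rows / pivot columns: 4

rank(A) = 4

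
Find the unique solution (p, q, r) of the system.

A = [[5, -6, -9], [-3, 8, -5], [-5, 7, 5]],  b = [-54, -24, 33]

(-3, -1, 5)

Forward elimination on [A|b]:
R2 <- R2 - (-3/5)*R1:  [      0    22/5   -52/5  -282/5 ]
R3 <- R3 - (-1)*R1:  [   0    1   -4  -21 ]
R3 <- R3 - (5/22)*R2:  [      0       0  -18/11  -90/11 ]
Row echelon form:
[ 5    -6      -9  |     -54 ]
[ 0  22/5   -52/5  |  -282/5 ]
[ 0     0  -18/11  |  -90/11 ]
Back-substitution:
r = (-90/11) / (-18/11) = 5
q = (-282/5 - (-52/5)*(5)) / (22/5) = -1
p = (-54 - (-6)*(-1) - (-9)*(5)) / 5 = -3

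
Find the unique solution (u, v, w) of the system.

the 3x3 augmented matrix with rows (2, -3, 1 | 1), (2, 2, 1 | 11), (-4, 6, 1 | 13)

Forward elimination on [A|b]:
R2 <- R2 - (1)*R1:  [  0   5   0  10 ]
R3 <- R3 - (-2)*R1:  [  0   0   3  15 ]
Row echelon form:
[ 2  -3  1  |   1 ]
[ 0   5  0  |  10 ]
[ 0   0  3  |  15 ]
Back-substitution:
w = (15) / 3 = 5
v = (10) / 5 = 2
u = (1 - (-3)*(2) - (1)*(5)) / 2 = 1

(1, 2, 5)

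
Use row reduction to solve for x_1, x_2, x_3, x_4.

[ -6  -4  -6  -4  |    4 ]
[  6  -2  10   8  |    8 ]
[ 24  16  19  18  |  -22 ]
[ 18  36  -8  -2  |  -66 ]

Forward elimination on [A|b]:
R2 <- R2 - (-1)*R1:  [  0  -6   4   4  12 ]
R3 <- R3 - (-4)*R1:  [  0   0  -5   2  -6 ]
R4 <- R4 - (-3)*R1:  [   0   24  -26  -14  -54 ]
R4 <- R4 - (-4)*R2:  [   0    0  -10    2   -6 ]
R4 <- R4 - (2)*R3:  [  0   0   0  -2   6 ]
Row echelon form:
[ -6  -4  -6  -4  |   4 ]
[  0  -6   4   4  |  12 ]
[  0   0  -5   2  |  -6 ]
[  0   0   0  -2  |   6 ]
Back-substitution:
x_4 = (6) / -2 = -3
x_3 = (-6 - (2)*(-3)) / -5 = 0
x_2 = (12 - (4)*(0) - (4)*(-3)) / -6 = -4
x_1 = (4 - (-4)*(-4) - (-6)*(0) - (-4)*(-3)) / -6 = 4

(4, -4, 0, -3)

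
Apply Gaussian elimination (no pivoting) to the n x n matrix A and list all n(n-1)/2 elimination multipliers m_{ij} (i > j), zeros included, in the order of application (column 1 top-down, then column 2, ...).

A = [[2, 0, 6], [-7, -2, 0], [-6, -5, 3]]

Forward elimination:
R2 <- R2 - (-7/2)*R1:  [  0  -2  21 ]
R3 <- R3 - (-3)*R1:  [  0  -5  21 ]
R3 <- R3 - (5/2)*R2:  [     0      0  -63/2 ]
Multipliers (in order of application): m_{21} = -7/2, m_{31} = -3, m_{32} = 5/2

multipliers: -7/2, -3, 5/2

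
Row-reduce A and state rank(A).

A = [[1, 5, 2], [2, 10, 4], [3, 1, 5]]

Row reduction:
R2 <- R2 - (2)*R1:  [ 0  0  0 ]
R3 <- R3 - (3)*R1:  [   0  -14   -1 ]
R2 <-> R3   (pivot in column 2 was zero)
[ 1    5   2 ]
[ 0  -14  -1 ]
[ 0    0   0 ]
Row echelon form:
[ 1    5   2 ]
[ 0  -14  -1 ]
[ 0    0   0 ]
Nonzero rows / pivot columns: 2

rank(A) = 2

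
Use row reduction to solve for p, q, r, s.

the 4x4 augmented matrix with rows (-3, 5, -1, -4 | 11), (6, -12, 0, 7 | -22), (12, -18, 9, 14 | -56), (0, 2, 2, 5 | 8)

(-4, 1, -2, 2)

Forward elimination on [A|b]:
R2 <- R2 - (-2)*R1:  [  0  -2  -2  -1   0 ]
R3 <- R3 - (-4)*R1:  [   0    2    5   -2  -12 ]
R3 <- R3 - (-1)*R2:  [   0    0    3   -3  -12 ]
R4 <- R4 - (-1)*R2:  [ 0  0  0  4  8 ]
Row echelon form:
[ -3   5  -1  -4  |   11 ]
[  0  -2  -2  -1  |    0 ]
[  0   0   3  -3  |  -12 ]
[  0   0   0   4  |    8 ]
Back-substitution:
s = (8) / 4 = 2
r = (-12 - (-3)*(2)) / 3 = -2
q = (0 - (-2)*(-2) - (-1)*(2)) / -2 = 1
p = (11 - (5)*(1) - (-1)*(-2) - (-4)*(2)) / -3 = -4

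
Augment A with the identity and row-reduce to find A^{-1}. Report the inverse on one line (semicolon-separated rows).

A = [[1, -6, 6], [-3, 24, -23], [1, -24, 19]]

Gauss-Jordan on [A | I]:
R2 <- R2 - (-3)*R1:  [  0   6  -5  |   3   1   0 ]
R3 <- R3 - (1)*R1:  [   0  -18   13  |   -1    0    1 ]
R2 <- (1/6)*R2:  [    0     1  -5/6  |   1/2   1/6     0 ]
R1 <- R1 - (-6)*R2:  [ 1  0  1  |  4  1  0 ]
R3 <- R3 - (-18)*R2:  [  0   0  -2  |   8   3   1 ]
R3 <- (1/-2)*R3:  [    0     0     1  |    -4  -3/2  -1/2 ]
R1 <- R1 - (1)*R3:  [   1    0    0  |    8  5/2  1/2 ]
R2 <- R2 - (-5/6)*R3:  [      0       1       0  |   -17/6  -13/12   -5/12 ]
Right block of [I | A^{-1}] is the inverse:
[     8     5/2    1/2 ]
[ -17/6  -13/12  -5/12 ]
[    -4    -3/2   -1/2 ]

inverse = [8 5/2 1/2; -17/6 -13/12 -5/12; -4 -3/2 -1/2]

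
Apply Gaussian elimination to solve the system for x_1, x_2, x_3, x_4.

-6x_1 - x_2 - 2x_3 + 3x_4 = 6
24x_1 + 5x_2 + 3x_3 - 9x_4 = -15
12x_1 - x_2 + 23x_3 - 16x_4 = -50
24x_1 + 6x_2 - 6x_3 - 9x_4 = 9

(0, -3, -3, -1)

Forward elimination on [A|b]:
R2 <- R2 - (-4)*R1:  [  0   1  -5   3   9 ]
R3 <- R3 - (-2)*R1:  [   0   -3   19  -10  -38 ]
R4 <- R4 - (-4)*R1:  [   0    2  -14    3   33 ]
R3 <- R3 - (-3)*R2:  [   0    0    4   -1  -11 ]
R4 <- R4 - (2)*R2:  [  0   0  -4  -3  15 ]
R4 <- R4 - (-1)*R3:  [  0   0   0  -4   4 ]
Row echelon form:
[ -6  -1  -2   3  |    6 ]
[  0   1  -5   3  |    9 ]
[  0   0   4  -1  |  -11 ]
[  0   0   0  -4  |    4 ]
Back-substitution:
x_4 = (4) / -4 = -1
x_3 = (-11 - (-1)*(-1)) / 4 = -3
x_2 = (9 - (-5)*(-3) - (3)*(-1)) / 1 = -3
x_1 = (6 - (-1)*(-3) - (-2)*(-3) - (3)*(-1)) / -6 = 0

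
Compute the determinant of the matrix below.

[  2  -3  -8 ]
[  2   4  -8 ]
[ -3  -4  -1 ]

det(A) = -182

Forward elimination:
R2 <- R2 - (1)*R1:  [ 0  7  0 ]
R3 <- R3 - (-3/2)*R1:  [     0  -17/2    -13 ]
R3 <- R3 - (-17/14)*R2:  [   0    0  -13 ]
Upper-triangular form:
[ 2  -3   -8 ]
[ 0   7    0 ]
[ 0   0  -13 ]
det(A) = (-1)^0 * (2) * (7) * (-13) = -182  (0 row swaps -> sign +1)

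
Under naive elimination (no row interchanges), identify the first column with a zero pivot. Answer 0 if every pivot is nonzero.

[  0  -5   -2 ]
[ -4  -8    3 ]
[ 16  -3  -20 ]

first zero-pivot column = 1

Naive forward elimination:
Pivot entry (1,1) is zero but row 2 has -4 in column 1 -> naive elimination stops; a row interchange (e.g. R1 <-> R2) would be required here.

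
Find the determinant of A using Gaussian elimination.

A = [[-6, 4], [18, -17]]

det(A) = 30

Forward elimination:
R2 <- R2 - (-3)*R1:  [  0  -5 ]
Upper-triangular form:
[ -6   4 ]
[  0  -5 ]
det(A) = (-1)^0 * (-6) * (-5) = 30  (0 row swaps -> sign +1)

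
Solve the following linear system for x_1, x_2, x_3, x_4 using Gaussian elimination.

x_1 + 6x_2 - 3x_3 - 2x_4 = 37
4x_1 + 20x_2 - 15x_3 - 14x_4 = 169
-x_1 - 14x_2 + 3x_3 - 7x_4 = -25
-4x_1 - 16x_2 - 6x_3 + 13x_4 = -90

(2, 3, -3, -4)

Forward elimination on [A|b]:
R2 <- R2 - (4)*R1:  [  0  -4  -3  -6  21 ]
R3 <- R3 - (-1)*R1:  [  0  -8   0  -9  12 ]
R4 <- R4 - (-4)*R1:  [   0    8  -18    5   58 ]
R3 <- R3 - (2)*R2:  [   0    0    6    3  -30 ]
R4 <- R4 - (-2)*R2:  [   0    0  -24   -7  100 ]
R4 <- R4 - (-4)*R3:  [   0    0    0    5  -20 ]
Row echelon form:
[ 1   6  -3  -2  |   37 ]
[ 0  -4  -3  -6  |   21 ]
[ 0   0   6   3  |  -30 ]
[ 0   0   0   5  |  -20 ]
Back-substitution:
x_4 = (-20) / 5 = -4
x_3 = (-30 - (3)*(-4)) / 6 = -3
x_2 = (21 - (-3)*(-3) - (-6)*(-4)) / -4 = 3
x_1 = (37 - (6)*(3) - (-3)*(-3) - (-2)*(-4)) / 1 = 2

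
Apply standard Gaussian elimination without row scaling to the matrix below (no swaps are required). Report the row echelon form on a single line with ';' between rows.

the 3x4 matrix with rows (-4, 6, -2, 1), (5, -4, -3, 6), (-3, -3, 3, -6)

Forward elimination:
R2 <- R2 - (-5/4)*R1:  [     0    7/2  -11/2   29/4 ]
R3 <- R3 - (3/4)*R1:  [     0  -15/2    9/2  -27/4 ]
R3 <- R3 - (-15/7)*R2:  [      0       0   -51/7  123/14 ]
Row echelon form:
[ -4    6     -2       1 ]
[  0  7/2  -11/2    29/4 ]
[  0    0  -51/7  123/14 ]

REF = [-4 6 -2 1; 0 7/2 -11/2 29/4; 0 0 -51/7 123/14]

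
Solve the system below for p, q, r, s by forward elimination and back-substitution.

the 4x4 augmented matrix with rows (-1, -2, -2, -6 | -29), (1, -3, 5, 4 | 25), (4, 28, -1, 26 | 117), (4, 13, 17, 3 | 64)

Forward elimination on [A|b]:
R2 <- R2 - (-1)*R1:  [  0  -5   3  -2  -4 ]
R3 <- R3 - (-4)*R1:  [  0  20  -9   2   1 ]
R4 <- R4 - (-4)*R1:  [   0    5    9  -21  -52 ]
R3 <- R3 - (-4)*R2:  [   0    0    3   -6  -15 ]
R4 <- R4 - (-1)*R2:  [   0    0   12  -23  -56 ]
R4 <- R4 - (4)*R3:  [ 0  0  0  1  4 ]
Row echelon form:
[ -1  -2  -2  -6  |  -29 ]
[  0  -5   3  -2  |   -4 ]
[  0   0   3  -6  |  -15 ]
[  0   0   0   1  |    4 ]
Back-substitution:
s = (4) / 1 = 4
r = (-15 - (-6)*(4)) / 3 = 3
q = (-4 - (3)*(3) - (-2)*(4)) / -5 = 1
p = (-29 - (-2)*(1) - (-2)*(3) - (-6)*(4)) / -1 = -3

(-3, 1, 3, 4)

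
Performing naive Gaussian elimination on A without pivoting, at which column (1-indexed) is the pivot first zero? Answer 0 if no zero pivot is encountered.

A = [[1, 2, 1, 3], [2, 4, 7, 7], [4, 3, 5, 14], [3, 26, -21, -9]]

first zero-pivot column = 2

Naive forward elimination:
R2 <- R2 - (2)*R1:  [ 0  0  5  1 ]
R3 <- R3 - (4)*R1:  [  0  -5   1   2 ]
R4 <- R4 - (3)*R1:  [   0   20  -24  -18 ]
Matrix at this point:
[ 1   2    1    3 ]
[ 0   0    5    1 ]
[ 0  -5    1    2 ]
[ 0  20  -24  -18 ]
Pivot entry (2,2) is zero but row 3 has -5 in column 2 -> naive elimination stops; a row interchange (e.g. R2 <-> R3) would be required here.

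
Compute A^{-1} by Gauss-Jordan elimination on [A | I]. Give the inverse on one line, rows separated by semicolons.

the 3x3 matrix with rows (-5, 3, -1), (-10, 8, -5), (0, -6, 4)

inverse = [1/25 -3/25 -7/50; 4/5 -2/5 -3/10; 6/5 -3/5 -1/5]

Gauss-Jordan on [A | I]:
R1 <- (1/-5)*R1:  [    1  -3/5   1/5  |  -1/5     0     0 ]
R2 <- R2 - (-10)*R1:  [  0   2  -3  |  -2   1   0 ]
R2 <- (1/2)*R2:  [    0     1  -3/2  |    -1   1/2     0 ]
R1 <- R1 - (-3/5)*R2:  [     1      0  -7/10  |   -4/5   3/10      0 ]
R3 <- R3 - (-6)*R2:  [  0   0  -5  |  -6   3   1 ]
R3 <- (1/-5)*R3:  [    0     0     1  |   6/5  -3/5  -1/5 ]
R1 <- R1 - (-7/10)*R3:  [     1      0      0  |   1/25  -3/25  -7/50 ]
R2 <- R2 - (-3/2)*R3:  [     0      1      0  |    4/5   -2/5  -3/10 ]
Right block of [I | A^{-1}] is the inverse:
[ 1/25  -3/25  -7/50 ]
[  4/5   -2/5  -3/10 ]
[  6/5   -3/5   -1/5 ]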